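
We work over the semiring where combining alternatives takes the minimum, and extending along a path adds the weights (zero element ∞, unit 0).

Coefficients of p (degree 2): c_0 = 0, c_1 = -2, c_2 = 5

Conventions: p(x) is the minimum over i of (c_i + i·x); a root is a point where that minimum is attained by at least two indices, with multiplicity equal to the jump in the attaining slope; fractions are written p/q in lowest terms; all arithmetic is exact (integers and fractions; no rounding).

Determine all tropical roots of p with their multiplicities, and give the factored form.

hull edge (i=0, c=0) to (i=1, c=-2): slope -2, span 1
hull edge (i=1, c=-2) to (i=2, c=5): slope 7, span 1
Factored form: p(x) = 5 ⊗ (x ⊕ (-7)) ⊗ (x ⊕ 2)
Answer: roots = -7 (mult 1), 2 (mult 1)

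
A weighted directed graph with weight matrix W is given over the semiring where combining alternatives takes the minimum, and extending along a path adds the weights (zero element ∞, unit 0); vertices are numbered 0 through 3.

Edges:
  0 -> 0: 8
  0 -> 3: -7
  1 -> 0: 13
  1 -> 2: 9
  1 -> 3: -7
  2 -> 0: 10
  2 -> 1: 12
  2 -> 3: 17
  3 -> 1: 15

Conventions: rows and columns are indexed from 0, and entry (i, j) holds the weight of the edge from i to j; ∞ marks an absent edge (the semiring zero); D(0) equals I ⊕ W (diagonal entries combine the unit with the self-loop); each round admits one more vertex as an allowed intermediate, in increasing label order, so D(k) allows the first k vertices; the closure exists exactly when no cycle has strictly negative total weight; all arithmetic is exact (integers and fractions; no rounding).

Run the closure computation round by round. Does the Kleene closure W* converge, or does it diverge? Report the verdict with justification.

D(0):
  [0, ∞, ∞, -7]
  [13, 0, 9, -7]
  [10, 12, 0, 17]
  [∞, 15, ∞, 0]
D(1):
  [0, ∞, ∞, -7]
  [13, 0, 9, -7]
  [10, 12, 0, 3]
  [∞, 15, ∞, 0]
D(2):
  [0, ∞, ∞, -7]
  [13, 0, 9, -7]
  [10, 12, 0, 3]
  [28, 15, 24, 0]
D(3):
  [0, ∞, ∞, -7]
  [13, 0, 9, -7]
  [10, 12, 0, 3]
  [28, 15, 24, 0]
D(4):
  [0, 8, 17, -7]
  [13, 0, 9, -7]
  [10, 12, 0, 3]
  [28, 15, 24, 0]
Key observation: every diagonal entry stays at the unit through all rounds, so no improving cycle exists.
Answer: CONVERGES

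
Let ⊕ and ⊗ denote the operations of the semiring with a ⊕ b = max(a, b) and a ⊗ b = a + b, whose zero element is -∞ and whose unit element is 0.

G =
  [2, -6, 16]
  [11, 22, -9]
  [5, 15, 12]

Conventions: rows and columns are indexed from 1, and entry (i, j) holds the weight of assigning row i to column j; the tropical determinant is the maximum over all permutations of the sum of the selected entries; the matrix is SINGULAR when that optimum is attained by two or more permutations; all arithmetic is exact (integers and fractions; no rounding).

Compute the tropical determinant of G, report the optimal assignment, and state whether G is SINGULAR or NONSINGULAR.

σ = (1, 2, 3): 2 + 22 + 12 = 36
σ = (1, 3, 2): 2 + (-9) + 15 = 8
σ = (2, 1, 3): (-6) + 11 + 12 = 17
σ = (2, 3, 1): (-6) + (-9) + 5 = -10
σ = (3, 1, 2): 16 + 11 + 15 = 42
σ = (3, 2, 1): 16 + 22 + 5 = 43
Optimal value attained by: σ = (3, 2, 1).
Answer: det⊕(G) = 43; verdict: NONSINGULAR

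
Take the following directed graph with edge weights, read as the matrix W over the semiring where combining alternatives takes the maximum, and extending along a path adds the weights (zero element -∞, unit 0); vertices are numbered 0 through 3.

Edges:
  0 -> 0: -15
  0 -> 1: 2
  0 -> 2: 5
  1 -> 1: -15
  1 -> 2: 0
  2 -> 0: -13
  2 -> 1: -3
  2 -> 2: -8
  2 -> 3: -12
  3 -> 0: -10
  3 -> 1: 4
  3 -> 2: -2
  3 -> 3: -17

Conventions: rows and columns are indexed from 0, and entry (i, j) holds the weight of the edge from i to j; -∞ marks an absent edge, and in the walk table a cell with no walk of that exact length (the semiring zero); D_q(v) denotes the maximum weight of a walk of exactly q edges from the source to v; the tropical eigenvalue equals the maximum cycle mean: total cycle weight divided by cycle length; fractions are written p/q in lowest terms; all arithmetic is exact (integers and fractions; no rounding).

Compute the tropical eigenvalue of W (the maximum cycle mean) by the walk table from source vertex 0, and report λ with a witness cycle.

q=0: [0, -∞, -∞, -∞]
q=1: [-15, 2, 5, -∞]
q=2: [-8, 2, 2, -7]
q=3: [-11, -1, 2, -10]
q=4: [-11, -1, -1, -10]
Optimal cycle mean attained by: cycle 1->2->1, total 0 + (-3), length 2.
Answer: λ = -3/2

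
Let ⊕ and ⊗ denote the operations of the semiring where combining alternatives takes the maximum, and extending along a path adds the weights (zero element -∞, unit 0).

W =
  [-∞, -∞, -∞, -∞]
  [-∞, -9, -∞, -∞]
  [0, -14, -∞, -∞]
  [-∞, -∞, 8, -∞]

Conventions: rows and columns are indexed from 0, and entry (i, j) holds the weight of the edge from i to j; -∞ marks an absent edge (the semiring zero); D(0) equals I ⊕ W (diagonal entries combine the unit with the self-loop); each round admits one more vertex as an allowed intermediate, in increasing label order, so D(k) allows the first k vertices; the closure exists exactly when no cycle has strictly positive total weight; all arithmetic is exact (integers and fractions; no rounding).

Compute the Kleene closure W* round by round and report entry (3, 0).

D(0):
  [0, -∞, -∞, -∞]
  [-∞, 0, -∞, -∞]
  [0, -14, 0, -∞]
  [-∞, -∞, 8, 0]
D(1):
  [0, -∞, -∞, -∞]
  [-∞, 0, -∞, -∞]
  [0, -14, 0, -∞]
  [-∞, -∞, 8, 0]
D(2):
  [0, -∞, -∞, -∞]
  [-∞, 0, -∞, -∞]
  [0, -14, 0, -∞]
  [-∞, -∞, 8, 0]
D(3):
  [0, -∞, -∞, -∞]
  [-∞, 0, -∞, -∞]
  [0, -14, 0, -∞]
  [8, -6, 8, 0]
D(4):
  [0, -∞, -∞, -∞]
  [-∞, 0, -∞, -∞]
  [0, -14, 0, -∞]
  [8, -6, 8, 0]
Answer: W*[3][0] = 8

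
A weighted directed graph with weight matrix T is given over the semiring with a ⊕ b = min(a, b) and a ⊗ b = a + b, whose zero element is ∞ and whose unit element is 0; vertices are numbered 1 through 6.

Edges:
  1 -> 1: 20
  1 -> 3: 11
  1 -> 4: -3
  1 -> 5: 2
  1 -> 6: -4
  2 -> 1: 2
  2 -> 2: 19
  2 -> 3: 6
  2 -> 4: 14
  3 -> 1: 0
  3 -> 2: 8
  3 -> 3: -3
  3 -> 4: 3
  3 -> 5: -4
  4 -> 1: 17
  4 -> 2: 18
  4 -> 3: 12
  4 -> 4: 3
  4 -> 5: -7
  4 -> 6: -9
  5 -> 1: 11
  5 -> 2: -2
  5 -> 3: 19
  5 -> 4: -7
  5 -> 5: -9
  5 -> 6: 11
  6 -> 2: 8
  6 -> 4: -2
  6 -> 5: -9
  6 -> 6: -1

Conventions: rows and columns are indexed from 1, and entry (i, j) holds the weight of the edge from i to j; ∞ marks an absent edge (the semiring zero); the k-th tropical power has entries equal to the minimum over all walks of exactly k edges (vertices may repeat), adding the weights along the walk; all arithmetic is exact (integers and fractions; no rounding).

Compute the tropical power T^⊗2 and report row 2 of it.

T^⊗2:
  [11, 0, 8, -6, -13, -12]
  [6, 14, 3, -1, 2, -2]
  [-3, -6, -6, -11, -13, -6]
  [4, -9, 9, -14, -18, -10]
  [0, -11, 4, -16, -18, -16]
  [2, -11, 10, -16, -18, -11]
Answer: row 2 of T^⊗2 = [6, 14, 3, -1, 2, -2]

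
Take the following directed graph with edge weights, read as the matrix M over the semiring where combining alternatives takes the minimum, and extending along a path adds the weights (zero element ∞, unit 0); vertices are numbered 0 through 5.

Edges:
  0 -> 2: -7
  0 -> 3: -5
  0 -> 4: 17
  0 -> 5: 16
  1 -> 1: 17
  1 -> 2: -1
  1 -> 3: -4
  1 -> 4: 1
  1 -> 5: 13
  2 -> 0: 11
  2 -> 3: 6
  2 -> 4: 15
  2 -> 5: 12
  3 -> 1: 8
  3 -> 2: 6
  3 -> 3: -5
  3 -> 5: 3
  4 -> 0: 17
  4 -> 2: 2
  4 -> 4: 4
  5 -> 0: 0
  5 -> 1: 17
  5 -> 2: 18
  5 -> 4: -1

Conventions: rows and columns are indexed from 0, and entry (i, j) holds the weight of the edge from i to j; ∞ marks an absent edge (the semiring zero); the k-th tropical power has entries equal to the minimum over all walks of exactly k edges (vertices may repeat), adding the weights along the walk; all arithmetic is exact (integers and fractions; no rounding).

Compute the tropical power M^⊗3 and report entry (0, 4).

M^⊗2:
  [4, 3, 1, -10, 8, -2]
  [10, 4, 2, -9, 5, -1]
  [12, 14, 4, 1, 11, 9]
  [3, 3, 1, -10, 2, -2]
  [13, ∞, 6, 8, 8, 14]
  [16, 34, -7, -5, 3, 16]
M^⊗3:
  [-2, -2, -4, -15, -3, -7]
  [-1, -1, -3, -14, -2, -6]
  [9, 9, 5, -4, 8, 4]
  [-2, -2, -4, -15, -3, -7]
  [14, 16, 6, 3, 12, 11]
  [4, 3, 1, -10, 7, -2]
Key observation: the optimum is the walk 0->3->5->4, with weight (-5) + 3 + (-1) = -3.
Optimal value attained by: walk 0->3->5->4.
Answer: (M^⊗3)[0][4] = -3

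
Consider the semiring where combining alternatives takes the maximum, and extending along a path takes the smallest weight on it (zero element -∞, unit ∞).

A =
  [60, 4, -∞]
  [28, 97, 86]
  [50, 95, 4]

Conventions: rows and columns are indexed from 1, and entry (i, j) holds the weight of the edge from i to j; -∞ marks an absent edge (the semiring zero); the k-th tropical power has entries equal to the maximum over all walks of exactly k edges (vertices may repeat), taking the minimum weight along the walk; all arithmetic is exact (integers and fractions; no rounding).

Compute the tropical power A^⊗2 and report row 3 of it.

A^⊗2:
  [60, 4, 4]
  [50, 97, 86]
  [50, 95, 86]
Answer: row 3 of A^⊗2 = [50, 95, 86]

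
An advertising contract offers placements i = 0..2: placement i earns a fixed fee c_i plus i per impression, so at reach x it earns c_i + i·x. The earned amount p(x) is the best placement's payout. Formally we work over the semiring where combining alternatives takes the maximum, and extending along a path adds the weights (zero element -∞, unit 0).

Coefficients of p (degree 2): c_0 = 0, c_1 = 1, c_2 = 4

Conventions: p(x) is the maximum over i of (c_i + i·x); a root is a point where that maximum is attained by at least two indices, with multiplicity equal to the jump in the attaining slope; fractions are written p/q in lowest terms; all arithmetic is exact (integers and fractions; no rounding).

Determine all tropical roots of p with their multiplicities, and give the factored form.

hull edge (i=0, c=0) to (i=2, c=4): slope 2, span 2
Factored form: p(x) = 4 ⊗ (x ⊕ (-2)) ⊗ (x ⊕ (-2))
Answer: roots = -2 (mult 2)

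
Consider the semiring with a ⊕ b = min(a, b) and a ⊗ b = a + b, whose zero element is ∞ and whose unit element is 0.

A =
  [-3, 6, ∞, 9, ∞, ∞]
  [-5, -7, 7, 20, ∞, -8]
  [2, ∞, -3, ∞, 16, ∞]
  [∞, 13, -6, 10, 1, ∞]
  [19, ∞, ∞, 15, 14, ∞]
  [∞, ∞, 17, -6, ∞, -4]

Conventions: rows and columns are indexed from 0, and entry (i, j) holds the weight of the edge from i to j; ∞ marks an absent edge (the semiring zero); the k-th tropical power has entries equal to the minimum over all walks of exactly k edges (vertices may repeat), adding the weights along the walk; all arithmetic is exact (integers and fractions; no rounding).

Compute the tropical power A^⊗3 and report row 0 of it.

A^⊗2:
  [-6, -1, 3, 6, 10, -2]
  [-12, -14, 0, -14, 21, -15]
  [-1, 8, -6, 11, 13, ∞]
  [-4, 6, -9, 16, 10, 5]
  [16, 25, 9, 25, 16, ∞]
  [19, 7, -12, -10, -5, -8]
A^⊗3:
  [-9, -8, 0, -8, 7, -9]
  [-19, -21, -20, -21, -13, -22]
  [-4, 1, -9, 8, 10, 0]
  [-7, -1, -12, -1, 7, -2]
  [11, 18, 6, 25, 25, 17]
  [-10, 0, -16, -14, -9, -12]
Answer: row 0 of A^⊗3 = [-9, -8, 0, -8, 7, -9]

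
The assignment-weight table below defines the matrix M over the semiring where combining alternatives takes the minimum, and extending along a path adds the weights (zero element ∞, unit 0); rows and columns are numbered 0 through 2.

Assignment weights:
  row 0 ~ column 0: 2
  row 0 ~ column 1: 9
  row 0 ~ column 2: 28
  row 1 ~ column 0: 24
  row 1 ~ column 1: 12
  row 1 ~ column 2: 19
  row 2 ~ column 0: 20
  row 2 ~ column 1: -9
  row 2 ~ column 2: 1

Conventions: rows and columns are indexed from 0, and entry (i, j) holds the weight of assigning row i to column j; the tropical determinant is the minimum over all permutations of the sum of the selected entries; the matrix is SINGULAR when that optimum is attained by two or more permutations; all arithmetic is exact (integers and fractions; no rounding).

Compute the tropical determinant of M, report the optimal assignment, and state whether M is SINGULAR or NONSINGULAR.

σ = (0, 1, 2): 2 + 12 + 1 = 15
σ = (0, 2, 1): 2 + 19 + (-9) = 12
σ = (1, 0, 2): 9 + 24 + 1 = 34
σ = (1, 2, 0): 9 + 19 + 20 = 48
σ = (2, 0, 1): 28 + 24 + (-9) = 43
σ = (2, 1, 0): 28 + 12 + 20 = 60
Optimal value attained by: σ = (0, 2, 1).
Answer: det⊕(M) = 12; verdict: NONSINGULAR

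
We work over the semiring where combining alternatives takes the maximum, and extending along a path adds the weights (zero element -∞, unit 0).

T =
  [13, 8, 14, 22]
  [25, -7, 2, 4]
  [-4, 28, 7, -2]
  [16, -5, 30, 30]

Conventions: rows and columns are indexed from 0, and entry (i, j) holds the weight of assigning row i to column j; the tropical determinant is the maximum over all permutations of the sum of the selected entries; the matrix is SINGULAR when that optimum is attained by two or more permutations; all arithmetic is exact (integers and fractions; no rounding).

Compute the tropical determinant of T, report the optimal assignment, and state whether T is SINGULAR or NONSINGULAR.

σ = (0, 1, 2, 3): 13 + (-7) + 7 + 30 = 43
σ = (0, 1, 3, 2): 13 + (-7) + (-2) + 30 = 34
σ = (0, 2, 1, 3): 13 + 2 + 28 + 30 = 73
σ = (0, 2, 3, 1): 13 + 2 + (-2) + (-5) = 8
σ = (0, 3, 1, 2): 13 + 4 + 28 + 30 = 75
σ = (0, 3, 2, 1): 13 + 4 + 7 + (-5) = 19
σ = (1, 0, 2, 3): 8 + 25 + 7 + 30 = 70
σ = (1, 0, 3, 2): 8 + 25 + (-2) + 30 = 61
σ = (1, 2, 0, 3): 8 + 2 + (-4) + 30 = 36
σ = (1, 2, 3, 0): 8 + 2 + (-2) + 16 = 24
σ = (1, 3, 0, 2): 8 + 4 + (-4) + 30 = 38
σ = (1, 3, 2, 0): 8 + 4 + 7 + 16 = 35
σ = (2, 0, 1, 3): 14 + 25 + 28 + 30 = 97
σ = (2, 0, 3, 1): 14 + 25 + (-2) + (-5) = 32
σ = (2, 1, 0, 3): 14 + (-7) + (-4) + 30 = 33
σ = (2, 1, 3, 0): 14 + (-7) + (-2) + 16 = 21
σ = (2, 3, 0, 1): 14 + 4 + (-4) + (-5) = 9
σ = (2, 3, 1, 0): 14 + 4 + 28 + 16 = 62
σ = (3, 0, 1, 2): 22 + 25 + 28 + 30 = 105
σ = (3, 0, 2, 1): 22 + 25 + 7 + (-5) = 49
σ = (3, 1, 0, 2): 22 + (-7) + (-4) + 30 = 41
σ = (3, 1, 2, 0): 22 + (-7) + 7 + 16 = 38
σ = (3, 2, 0, 1): 22 + 2 + (-4) + (-5) = 15
σ = (3, 2, 1, 0): 22 + 2 + 28 + 16 = 68
Optimal value attained by: σ = (3, 0, 1, 2).
Answer: det⊕(T) = 105; verdict: NONSINGULAR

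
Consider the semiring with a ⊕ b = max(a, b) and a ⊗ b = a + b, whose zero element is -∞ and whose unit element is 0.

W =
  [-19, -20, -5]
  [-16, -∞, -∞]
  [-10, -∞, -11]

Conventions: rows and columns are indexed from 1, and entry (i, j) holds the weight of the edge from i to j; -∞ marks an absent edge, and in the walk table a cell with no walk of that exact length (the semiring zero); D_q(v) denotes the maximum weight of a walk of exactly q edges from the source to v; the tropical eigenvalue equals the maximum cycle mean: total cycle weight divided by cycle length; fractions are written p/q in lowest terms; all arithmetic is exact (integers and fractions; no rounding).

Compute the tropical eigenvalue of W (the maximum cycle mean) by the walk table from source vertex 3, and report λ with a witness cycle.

q=0: [-∞, -∞, 0]
q=1: [-10, -∞, -11]
q=2: [-21, -30, -15]
q=3: [-25, -41, -26]
Optimal cycle mean attained by: cycle 1->3->1, total (-5) + (-10), length 2.
Answer: λ = -15/2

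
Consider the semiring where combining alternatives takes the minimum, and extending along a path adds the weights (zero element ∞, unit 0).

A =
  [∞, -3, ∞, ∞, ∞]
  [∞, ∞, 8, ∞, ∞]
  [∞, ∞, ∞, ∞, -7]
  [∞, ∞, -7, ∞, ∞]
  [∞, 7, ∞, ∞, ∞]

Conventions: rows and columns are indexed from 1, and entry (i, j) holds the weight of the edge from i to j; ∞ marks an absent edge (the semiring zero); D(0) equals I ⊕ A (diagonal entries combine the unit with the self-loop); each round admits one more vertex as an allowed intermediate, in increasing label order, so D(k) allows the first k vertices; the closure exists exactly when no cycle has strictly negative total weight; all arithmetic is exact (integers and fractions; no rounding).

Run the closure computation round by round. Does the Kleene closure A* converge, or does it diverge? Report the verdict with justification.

D(0):
  [0, -3, ∞, ∞, ∞]
  [∞, 0, 8, ∞, ∞]
  [∞, ∞, 0, ∞, -7]
  [∞, ∞, -7, 0, ∞]
  [∞, 7, ∞, ∞, 0]
D(1):
  [0, -3, ∞, ∞, ∞]
  [∞, 0, 8, ∞, ∞]
  [∞, ∞, 0, ∞, -7]
  [∞, ∞, -7, 0, ∞]
  [∞, 7, ∞, ∞, 0]
D(2):
  [0, -3, 5, ∞, ∞]
  [∞, 0, 8, ∞, ∞]
  [∞, ∞, 0, ∞, -7]
  [∞, ∞, -7, 0, ∞]
  [∞, 7, 15, ∞, 0]
D(3):
  [0, -3, 5, ∞, -2]
  [∞, 0, 8, ∞, 1]
  [∞, ∞, 0, ∞, -7]
  [∞, ∞, -7, 0, -14]
  [∞, 7, 15, ∞, 0]
D(4):
  [0, -3, 5, ∞, -2]
  [∞, 0, 8, ∞, 1]
  [∞, ∞, 0, ∞, -7]
  [∞, ∞, -7, 0, -14]
  [∞, 7, 15, ∞, 0]
D(5):
  [0, -3, 5, ∞, -2]
  [∞, 0, 8, ∞, 1]
  [∞, 0, 0, ∞, -7]
  [∞, -7, -7, 0, -14]
  [∞, 7, 15, ∞, 0]
Key observation: every diagonal entry stays at the unit through all rounds, so no improving cycle exists.
Answer: CONVERGES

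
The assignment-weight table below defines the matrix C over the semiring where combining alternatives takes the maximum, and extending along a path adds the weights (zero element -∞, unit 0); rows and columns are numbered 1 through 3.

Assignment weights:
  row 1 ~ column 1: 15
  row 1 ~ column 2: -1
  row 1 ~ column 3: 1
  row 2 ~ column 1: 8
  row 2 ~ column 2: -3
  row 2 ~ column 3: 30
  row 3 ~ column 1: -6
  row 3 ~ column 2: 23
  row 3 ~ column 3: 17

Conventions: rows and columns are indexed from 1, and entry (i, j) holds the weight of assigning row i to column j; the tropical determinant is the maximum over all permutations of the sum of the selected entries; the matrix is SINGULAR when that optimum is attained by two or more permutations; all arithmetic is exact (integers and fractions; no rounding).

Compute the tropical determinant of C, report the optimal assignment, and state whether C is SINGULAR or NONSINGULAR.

σ = (1, 2, 3): 15 + (-3) + 17 = 29
σ = (1, 3, 2): 15 + 30 + 23 = 68
σ = (2, 1, 3): (-1) + 8 + 17 = 24
σ = (2, 3, 1): (-1) + 30 + (-6) = 23
σ = (3, 1, 2): 1 + 8 + 23 = 32
σ = (3, 2, 1): 1 + (-3) + (-6) = -8
Optimal value attained by: σ = (1, 3, 2).
Answer: det⊕(C) = 68; verdict: NONSINGULAR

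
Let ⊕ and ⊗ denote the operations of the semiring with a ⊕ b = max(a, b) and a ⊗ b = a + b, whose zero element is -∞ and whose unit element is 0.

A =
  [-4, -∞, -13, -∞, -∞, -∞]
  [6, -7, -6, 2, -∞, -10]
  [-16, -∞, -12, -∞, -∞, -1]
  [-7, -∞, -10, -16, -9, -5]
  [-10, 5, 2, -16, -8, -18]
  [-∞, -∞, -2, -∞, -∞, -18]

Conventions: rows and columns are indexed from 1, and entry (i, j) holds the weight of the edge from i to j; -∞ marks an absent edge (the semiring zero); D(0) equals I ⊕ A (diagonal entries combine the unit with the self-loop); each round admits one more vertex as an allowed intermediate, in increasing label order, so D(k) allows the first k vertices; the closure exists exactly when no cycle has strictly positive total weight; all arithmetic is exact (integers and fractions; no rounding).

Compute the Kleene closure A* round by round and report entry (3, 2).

D(0):
  [0, -∞, -13, -∞, -∞, -∞]
  [6, 0, -6, 2, -∞, -10]
  [-16, -∞, 0, -∞, -∞, -1]
  [-7, -∞, -10, 0, -9, -5]
  [-10, 5, 2, -16, 0, -18]
  [-∞, -∞, -2, -∞, -∞, 0]
D(1):
  [0, -∞, -13, -∞, -∞, -∞]
  [6, 0, -6, 2, -∞, -10]
  [-16, -∞, 0, -∞, -∞, -1]
  [-7, -∞, -10, 0, -9, -5]
  [-10, 5, 2, -16, 0, -18]
  [-∞, -∞, -2, -∞, -∞, 0]
D(2):
  [0, -∞, -13, -∞, -∞, -∞]
  [6, 0, -6, 2, -∞, -10]
  [-16, -∞, 0, -∞, -∞, -1]
  [-7, -∞, -10, 0, -9, -5]
  [11, 5, 2, 7, 0, -5]
  [-∞, -∞, -2, -∞, -∞, 0]
D(3):
  [0, -∞, -13, -∞, -∞, -14]
  [6, 0, -6, 2, -∞, -7]
  [-16, -∞, 0, -∞, -∞, -1]
  [-7, -∞, -10, 0, -9, -5]
  [11, 5, 2, 7, 0, 1]
  [-18, -∞, -2, -∞, -∞, 0]
D(4):
  [0, -∞, -13, -∞, -∞, -14]
  [6, 0, -6, 2, -7, -3]
  [-16, -∞, 0, -∞, -∞, -1]
  [-7, -∞, -10, 0, -9, -5]
  [11, 5, 2, 7, 0, 2]
  [-18, -∞, -2, -∞, -∞, 0]
D(5):
  [0, -∞, -13, -∞, -∞, -14]
  [6, 0, -5, 2, -7, -3]
  [-16, -∞, 0, -∞, -∞, -1]
  [2, -4, -7, 0, -9, -5]
  [11, 5, 2, 7, 0, 2]
  [-18, -∞, -2, -∞, -∞, 0]
D(6):
  [0, -∞, -13, -∞, -∞, -14]
  [6, 0, -5, 2, -7, -3]
  [-16, -∞, 0, -∞, -∞, -1]
  [2, -4, -7, 0, -9, -5]
  [11, 5, 2, 7, 0, 2]
  [-18, -∞, -2, -∞, -∞, 0]
Answer: A*[3][2] = -∞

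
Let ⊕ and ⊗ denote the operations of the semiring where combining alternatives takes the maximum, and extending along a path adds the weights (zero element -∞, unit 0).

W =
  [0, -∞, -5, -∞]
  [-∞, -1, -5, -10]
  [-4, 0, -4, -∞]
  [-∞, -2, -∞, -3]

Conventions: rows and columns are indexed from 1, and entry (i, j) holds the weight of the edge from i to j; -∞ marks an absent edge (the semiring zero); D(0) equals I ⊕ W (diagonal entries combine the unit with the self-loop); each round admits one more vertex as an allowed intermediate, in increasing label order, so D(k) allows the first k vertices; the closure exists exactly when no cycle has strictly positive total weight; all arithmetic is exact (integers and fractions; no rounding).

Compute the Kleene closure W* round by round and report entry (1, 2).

D(0):
  [0, -∞, -5, -∞]
  [-∞, 0, -5, -10]
  [-4, 0, 0, -∞]
  [-∞, -2, -∞, 0]
D(1):
  [0, -∞, -5, -∞]
  [-∞, 0, -5, -10]
  [-4, 0, 0, -∞]
  [-∞, -2, -∞, 0]
D(2):
  [0, -∞, -5, -∞]
  [-∞, 0, -5, -10]
  [-4, 0, 0, -10]
  [-∞, -2, -7, 0]
D(3):
  [0, -5, -5, -15]
  [-9, 0, -5, -10]
  [-4, 0, 0, -10]
  [-11, -2, -7, 0]
D(4):
  [0, -5, -5, -15]
  [-9, 0, -5, -10]
  [-4, 0, 0, -10]
  [-11, -2, -7, 0]
Answer: W*[1][2] = -5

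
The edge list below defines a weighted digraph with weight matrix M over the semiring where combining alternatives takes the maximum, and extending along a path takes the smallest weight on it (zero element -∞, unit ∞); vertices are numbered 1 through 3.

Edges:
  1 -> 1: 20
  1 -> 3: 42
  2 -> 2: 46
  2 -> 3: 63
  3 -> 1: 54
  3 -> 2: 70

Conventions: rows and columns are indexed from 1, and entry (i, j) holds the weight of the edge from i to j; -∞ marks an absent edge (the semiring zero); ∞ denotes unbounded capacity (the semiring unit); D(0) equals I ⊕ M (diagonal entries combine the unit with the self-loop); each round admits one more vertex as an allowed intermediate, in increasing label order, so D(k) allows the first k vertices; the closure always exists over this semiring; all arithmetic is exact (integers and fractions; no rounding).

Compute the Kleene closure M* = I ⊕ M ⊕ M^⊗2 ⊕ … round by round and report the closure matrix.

D(0):
  [∞, -∞, 42]
  [-∞, ∞, 63]
  [54, 70, ∞]
D(1):
  [∞, -∞, 42]
  [-∞, ∞, 63]
  [54, 70, ∞]
D(2):
  [∞, -∞, 42]
  [-∞, ∞, 63]
  [54, 70, ∞]
D(3):
  [∞, 42, 42]
  [54, ∞, 63]
  [54, 70, ∞]
Answer: M* = [[∞, 42, 42], [54, ∞, 63], [54, 70, ∞]]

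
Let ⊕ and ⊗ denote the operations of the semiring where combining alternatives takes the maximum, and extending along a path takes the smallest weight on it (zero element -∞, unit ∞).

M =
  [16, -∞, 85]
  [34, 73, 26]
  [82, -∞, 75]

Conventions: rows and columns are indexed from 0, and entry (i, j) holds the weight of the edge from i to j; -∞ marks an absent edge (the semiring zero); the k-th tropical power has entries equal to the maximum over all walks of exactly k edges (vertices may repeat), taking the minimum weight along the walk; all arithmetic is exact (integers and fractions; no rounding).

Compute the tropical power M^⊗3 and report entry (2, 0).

M^⊗2:
  [82, -∞, 75]
  [34, 73, 34]
  [75, -∞, 82]
M^⊗3:
  [75, -∞, 82]
  [34, 73, 34]
  [82, -∞, 75]
Key observation: the optimum is the walk 2->0->2->0, with weight 82 min 85 min 82 = 82.
Optimal value attained by: walk 2->0->2->0.
Answer: (M^⊗3)[2][0] = 82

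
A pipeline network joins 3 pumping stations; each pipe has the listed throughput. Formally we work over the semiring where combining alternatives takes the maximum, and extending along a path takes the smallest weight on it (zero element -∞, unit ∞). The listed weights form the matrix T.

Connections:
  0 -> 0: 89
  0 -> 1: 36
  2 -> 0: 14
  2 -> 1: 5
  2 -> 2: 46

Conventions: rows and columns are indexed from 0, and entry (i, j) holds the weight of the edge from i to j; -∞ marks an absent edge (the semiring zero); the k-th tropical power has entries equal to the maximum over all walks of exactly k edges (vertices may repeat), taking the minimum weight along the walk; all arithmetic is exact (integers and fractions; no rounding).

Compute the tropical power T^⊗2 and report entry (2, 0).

T^⊗2:
  [89, 36, -∞]
  [-∞, -∞, -∞]
  [14, 14, 46]
Key observation: the optimum is the walk 2->0->0, with weight 14 min 89 = 14.
Optimal value attained by: walk 2->0->0.
Answer: (T^⊗2)[2][0] = 14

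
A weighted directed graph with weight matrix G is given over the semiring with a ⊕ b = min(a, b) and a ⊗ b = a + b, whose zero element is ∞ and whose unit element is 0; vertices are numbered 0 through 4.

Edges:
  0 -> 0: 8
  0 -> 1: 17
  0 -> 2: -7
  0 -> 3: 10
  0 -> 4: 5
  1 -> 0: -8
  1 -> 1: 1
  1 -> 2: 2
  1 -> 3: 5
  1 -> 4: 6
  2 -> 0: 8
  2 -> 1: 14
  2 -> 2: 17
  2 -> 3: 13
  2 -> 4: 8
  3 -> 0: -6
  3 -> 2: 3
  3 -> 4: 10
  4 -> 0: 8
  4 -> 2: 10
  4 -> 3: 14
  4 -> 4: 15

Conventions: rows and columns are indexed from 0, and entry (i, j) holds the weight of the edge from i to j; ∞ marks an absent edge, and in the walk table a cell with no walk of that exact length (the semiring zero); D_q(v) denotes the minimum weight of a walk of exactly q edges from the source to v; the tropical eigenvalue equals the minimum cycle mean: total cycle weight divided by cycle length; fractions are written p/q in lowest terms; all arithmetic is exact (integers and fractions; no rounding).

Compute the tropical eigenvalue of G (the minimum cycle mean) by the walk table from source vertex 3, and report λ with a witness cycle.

q=0: [∞, ∞, ∞, 0, ∞]
q=1: [-6, ∞, 3, ∞, 10]
q=2: [2, 11, -13, 4, -1]
q=3: [-5, 1, -5, 0, -5]
q=4: [-7, 2, -12, 5, 0]
q=5: [-6, 2, -14, 1, -4]
Optimal cycle mean attained by: cycle 0->2->1->0, total (-7) + 14 + (-8), length 3.
Answer: λ = -1/3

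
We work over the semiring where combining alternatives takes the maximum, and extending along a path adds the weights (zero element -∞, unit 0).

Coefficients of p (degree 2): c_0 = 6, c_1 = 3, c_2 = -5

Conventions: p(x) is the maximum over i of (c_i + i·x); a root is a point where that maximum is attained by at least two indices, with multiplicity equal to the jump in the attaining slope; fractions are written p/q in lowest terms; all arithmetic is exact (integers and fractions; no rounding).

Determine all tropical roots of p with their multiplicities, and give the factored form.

hull edge (i=0, c=6) to (i=1, c=3): slope -3, span 1
hull edge (i=1, c=3) to (i=2, c=-5): slope -8, span 1
Factored form: p(x) = -5 ⊗ (x ⊕ 3) ⊗ (x ⊕ 8)
Answer: roots = 3 (mult 1), 8 (mult 1)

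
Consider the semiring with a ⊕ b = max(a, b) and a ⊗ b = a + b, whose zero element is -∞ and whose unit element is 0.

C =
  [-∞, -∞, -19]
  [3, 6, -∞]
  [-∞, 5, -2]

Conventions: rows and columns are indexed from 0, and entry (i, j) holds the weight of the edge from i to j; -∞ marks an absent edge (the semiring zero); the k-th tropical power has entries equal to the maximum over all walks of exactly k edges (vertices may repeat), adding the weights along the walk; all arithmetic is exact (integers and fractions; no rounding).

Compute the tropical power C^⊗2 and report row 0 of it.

C^⊗2:
  [-∞, -14, -21]
  [9, 12, -16]
  [8, 11, -4]
Answer: row 0 of C^⊗2 = [-∞, -14, -21]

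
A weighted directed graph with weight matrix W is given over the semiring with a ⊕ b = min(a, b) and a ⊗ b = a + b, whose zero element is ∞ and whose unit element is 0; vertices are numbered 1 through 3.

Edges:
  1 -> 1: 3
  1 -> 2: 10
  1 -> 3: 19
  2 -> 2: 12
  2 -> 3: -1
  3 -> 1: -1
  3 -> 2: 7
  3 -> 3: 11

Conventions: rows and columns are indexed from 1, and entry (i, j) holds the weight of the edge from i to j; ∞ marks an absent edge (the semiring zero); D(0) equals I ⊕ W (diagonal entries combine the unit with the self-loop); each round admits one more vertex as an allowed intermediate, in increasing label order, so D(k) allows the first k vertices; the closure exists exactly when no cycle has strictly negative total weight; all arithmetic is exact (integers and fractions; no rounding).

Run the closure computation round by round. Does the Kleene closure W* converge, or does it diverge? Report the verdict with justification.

D(0):
  [0, 10, 19]
  [∞, 0, -1]
  [-1, 7, 0]
D(1):
  [0, 10, 19]
  [∞, 0, -1]
  [-1, 7, 0]
D(2):
  [0, 10, 9]
  [∞, 0, -1]
  [-1, 7, 0]
D(3):
  [0, 10, 9]
  [-2, 0, -1]
  [-1, 7, 0]
Key observation: every diagonal entry stays at the unit through all rounds, so no improving cycle exists.
Answer: CONVERGES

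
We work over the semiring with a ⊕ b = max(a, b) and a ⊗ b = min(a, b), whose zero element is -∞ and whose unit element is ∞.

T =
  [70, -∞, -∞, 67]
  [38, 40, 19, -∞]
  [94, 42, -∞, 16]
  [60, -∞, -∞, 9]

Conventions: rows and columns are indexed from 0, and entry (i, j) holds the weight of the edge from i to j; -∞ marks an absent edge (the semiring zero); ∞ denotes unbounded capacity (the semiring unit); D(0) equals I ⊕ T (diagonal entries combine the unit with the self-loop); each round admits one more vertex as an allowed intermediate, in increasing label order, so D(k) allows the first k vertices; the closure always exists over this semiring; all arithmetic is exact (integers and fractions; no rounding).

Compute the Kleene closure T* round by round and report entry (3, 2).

D(0):
  [∞, -∞, -∞, 67]
  [38, ∞, 19, -∞]
  [94, 42, ∞, 16]
  [60, -∞, -∞, ∞]
D(1):
  [∞, -∞, -∞, 67]
  [38, ∞, 19, 38]
  [94, 42, ∞, 67]
  [60, -∞, -∞, ∞]
D(2):
  [∞, -∞, -∞, 67]
  [38, ∞, 19, 38]
  [94, 42, ∞, 67]
  [60, -∞, -∞, ∞]
D(3):
  [∞, -∞, -∞, 67]
  [38, ∞, 19, 38]
  [94, 42, ∞, 67]
  [60, -∞, -∞, ∞]
D(4):
  [∞, -∞, -∞, 67]
  [38, ∞, 19, 38]
  [94, 42, ∞, 67]
  [60, -∞, -∞, ∞]
Answer: T*[3][2] = -∞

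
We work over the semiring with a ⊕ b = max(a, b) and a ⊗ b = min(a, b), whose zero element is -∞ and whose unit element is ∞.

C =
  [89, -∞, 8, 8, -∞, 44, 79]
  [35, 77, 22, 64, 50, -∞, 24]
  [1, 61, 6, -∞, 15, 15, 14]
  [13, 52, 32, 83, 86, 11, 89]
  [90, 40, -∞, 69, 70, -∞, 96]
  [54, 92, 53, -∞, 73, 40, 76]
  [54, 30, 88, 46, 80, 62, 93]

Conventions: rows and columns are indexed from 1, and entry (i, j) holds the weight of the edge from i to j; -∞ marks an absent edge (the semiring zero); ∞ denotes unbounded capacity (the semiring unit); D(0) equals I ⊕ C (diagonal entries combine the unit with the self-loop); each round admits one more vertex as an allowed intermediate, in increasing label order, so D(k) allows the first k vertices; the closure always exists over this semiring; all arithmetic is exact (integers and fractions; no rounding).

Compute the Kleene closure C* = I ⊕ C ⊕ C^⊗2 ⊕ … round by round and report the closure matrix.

D(0):
  [∞, -∞, 8, 8, -∞, 44, 79]
  [35, ∞, 22, 64, 50, -∞, 24]
  [1, 61, ∞, -∞, 15, 15, 14]
  [13, 52, 32, ∞, 86, 11, 89]
  [90, 40, -∞, 69, ∞, -∞, 96]
  [54, 92, 53, -∞, 73, ∞, 76]
  [54, 30, 88, 46, 80, 62, ∞]
D(1):
  [∞, -∞, 8, 8, -∞, 44, 79]
  [35, ∞, 22, 64, 50, 35, 35]
  [1, 61, ∞, 1, 15, 15, 14]
  [13, 52, 32, ∞, 86, 13, 89]
  [90, 40, 8, 69, ∞, 44, 96]
  [54, 92, 53, 8, 73, ∞, 76]
  [54, 30, 88, 46, 80, 62, ∞]
D(2):
  [∞, -∞, 8, 8, -∞, 44, 79]
  [35, ∞, 22, 64, 50, 35, 35]
  [35, 61, ∞, 61, 50, 35, 35]
  [35, 52, 32, ∞, 86, 35, 89]
  [90, 40, 22, 69, ∞, 44, 96]
  [54, 92, 53, 64, 73, ∞, 76]
  [54, 30, 88, 46, 80, 62, ∞]
D(3):
  [∞, 8, 8, 8, 8, 44, 79]
  [35, ∞, 22, 64, 50, 35, 35]
  [35, 61, ∞, 61, 50, 35, 35]
  [35, 52, 32, ∞, 86, 35, 89]
  [90, 40, 22, 69, ∞, 44, 96]
  [54, 92, 53, 64, 73, ∞, 76]
  [54, 61, 88, 61, 80, 62, ∞]
D(4):
  [∞, 8, 8, 8, 8, 44, 79]
  [35, ∞, 32, 64, 64, 35, 64]
  [35, 61, ∞, 61, 61, 35, 61]
  [35, 52, 32, ∞, 86, 35, 89]
  [90, 52, 32, 69, ∞, 44, 96]
  [54, 92, 53, 64, 73, ∞, 76]
  [54, 61, 88, 61, 80, 62, ∞]
D(5):
  [∞, 8, 8, 8, 8, 44, 79]
  [64, ∞, 32, 64, 64, 44, 64]
  [61, 61, ∞, 61, 61, 44, 61]
  [86, 52, 32, ∞, 86, 44, 89]
  [90, 52, 32, 69, ∞, 44, 96]
  [73, 92, 53, 69, 73, ∞, 76]
  [80, 61, 88, 69, 80, 62, ∞]
D(6):
  [∞, 44, 44, 44, 44, 44, 79]
  [64, ∞, 44, 64, 64, 44, 64]
  [61, 61, ∞, 61, 61, 44, 61]
  [86, 52, 44, ∞, 86, 44, 89]
  [90, 52, 44, 69, ∞, 44, 96]
  [73, 92, 53, 69, 73, ∞, 76]
  [80, 62, 88, 69, 80, 62, ∞]
D(7):
  [∞, 62, 79, 69, 79, 62, 79]
  [64, ∞, 64, 64, 64, 62, 64]
  [61, 61, ∞, 61, 61, 61, 61]
  [86, 62, 88, ∞, 86, 62, 89]
  [90, 62, 88, 69, ∞, 62, 96]
  [76, 92, 76, 69, 76, ∞, 76]
  [80, 62, 88, 69, 80, 62, ∞]
Answer: C* = [[∞, 62, 79, 69, 79, 62, 79], [64, ∞, 64, 64, 64, 62, 64], [61, 61, ∞, 61, 61, 61, 61], [86, 62, 88, ∞, 86, 62, 89], [90, 62, 88, 69, ∞, 62, 96], [76, 92, 76, 69, 76, ∞, 76], [80, 62, 88, 69, 80, 62, ∞]]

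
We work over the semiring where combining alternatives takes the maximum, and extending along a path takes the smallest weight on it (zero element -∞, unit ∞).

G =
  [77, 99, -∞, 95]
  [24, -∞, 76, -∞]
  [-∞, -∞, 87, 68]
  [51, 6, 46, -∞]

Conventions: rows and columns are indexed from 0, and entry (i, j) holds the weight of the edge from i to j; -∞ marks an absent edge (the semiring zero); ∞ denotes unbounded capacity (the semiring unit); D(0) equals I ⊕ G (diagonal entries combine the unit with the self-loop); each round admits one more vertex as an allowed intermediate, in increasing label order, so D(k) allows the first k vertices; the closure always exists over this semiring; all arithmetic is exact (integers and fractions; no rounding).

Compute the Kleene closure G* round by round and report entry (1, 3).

D(0):
  [∞, 99, -∞, 95]
  [24, ∞, 76, -∞]
  [-∞, -∞, ∞, 68]
  [51, 6, 46, ∞]
D(1):
  [∞, 99, -∞, 95]
  [24, ∞, 76, 24]
  [-∞, -∞, ∞, 68]
  [51, 51, 46, ∞]
D(2):
  [∞, 99, 76, 95]
  [24, ∞, 76, 24]
  [-∞, -∞, ∞, 68]
  [51, 51, 51, ∞]
D(3):
  [∞, 99, 76, 95]
  [24, ∞, 76, 68]
  [-∞, -∞, ∞, 68]
  [51, 51, 51, ∞]
D(4):
  [∞, 99, 76, 95]
  [51, ∞, 76, 68]
  [51, 51, ∞, 68]
  [51, 51, 51, ∞]
Answer: G*[1][3] = 68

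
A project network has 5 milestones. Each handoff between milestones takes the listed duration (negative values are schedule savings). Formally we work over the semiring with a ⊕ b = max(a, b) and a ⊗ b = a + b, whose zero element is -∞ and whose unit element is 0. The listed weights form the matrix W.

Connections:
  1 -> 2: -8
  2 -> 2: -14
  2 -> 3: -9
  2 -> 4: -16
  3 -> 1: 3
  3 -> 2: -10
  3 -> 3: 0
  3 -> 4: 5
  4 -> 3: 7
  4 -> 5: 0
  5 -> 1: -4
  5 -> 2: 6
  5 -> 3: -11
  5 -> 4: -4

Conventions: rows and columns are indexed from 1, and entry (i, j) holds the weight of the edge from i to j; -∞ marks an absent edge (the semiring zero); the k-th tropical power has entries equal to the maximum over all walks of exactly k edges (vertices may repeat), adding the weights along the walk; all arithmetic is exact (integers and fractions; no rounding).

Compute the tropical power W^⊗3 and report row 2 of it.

W^⊗2:
  [-∞, -22, -17, -24, -∞]
  [-6, -19, -9, -4, -16]
  [3, -5, 12, 5, 5]
  [10, 6, 7, 12, -∞]
  [-8, -8, 3, -6, -4]
W^⊗3:
  [-14, -27, -17, -12, -24]
  [-6, -10, 3, -4, -4]
  [15, 11, 12, 17, 5]
  [10, 2, 19, 12, 12]
  [6, 2, 3, 8, -6]
Answer: row 2 of W^⊗3 = [-6, -10, 3, -4, -4]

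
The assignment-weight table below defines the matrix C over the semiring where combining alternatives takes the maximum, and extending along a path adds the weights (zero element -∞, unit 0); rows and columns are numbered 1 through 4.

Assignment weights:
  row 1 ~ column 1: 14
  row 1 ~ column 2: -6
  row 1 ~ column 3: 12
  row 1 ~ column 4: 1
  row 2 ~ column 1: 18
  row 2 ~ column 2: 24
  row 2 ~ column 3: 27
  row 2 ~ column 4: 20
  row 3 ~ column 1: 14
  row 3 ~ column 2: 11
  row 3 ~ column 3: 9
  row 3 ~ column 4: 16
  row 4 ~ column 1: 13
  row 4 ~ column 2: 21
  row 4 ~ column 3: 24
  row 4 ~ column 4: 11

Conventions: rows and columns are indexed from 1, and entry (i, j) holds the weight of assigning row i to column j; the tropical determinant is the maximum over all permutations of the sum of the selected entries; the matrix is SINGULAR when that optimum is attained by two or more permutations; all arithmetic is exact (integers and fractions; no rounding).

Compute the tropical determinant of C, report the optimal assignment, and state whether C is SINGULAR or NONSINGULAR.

σ = (1, 2, 3, 4): 14 + 24 + 9 + 11 = 58
σ = (1, 2, 4, 3): 14 + 24 + 16 + 24 = 78
σ = (1, 3, 2, 4): 14 + 27 + 11 + 11 = 63
σ = (1, 3, 4, 2): 14 + 27 + 16 + 21 = 78
σ = (1, 4, 2, 3): 14 + 20 + 11 + 24 = 69
σ = (1, 4, 3, 2): 14 + 20 + 9 + 21 = 64
σ = (2, 1, 3, 4): (-6) + 18 + 9 + 11 = 32
σ = (2, 1, 4, 3): (-6) + 18 + 16 + 24 = 52
σ = (2, 3, 1, 4): (-6) + 27 + 14 + 11 = 46
σ = (2, 3, 4, 1): (-6) + 27 + 16 + 13 = 50
σ = (2, 4, 1, 3): (-6) + 20 + 14 + 24 = 52
σ = (2, 4, 3, 1): (-6) + 20 + 9 + 13 = 36
σ = (3, 1, 2, 4): 12 + 18 + 11 + 11 = 52
σ = (3, 1, 4, 2): 12 + 18 + 16 + 21 = 67
σ = (3, 2, 1, 4): 12 + 24 + 14 + 11 = 61
σ = (3, 2, 4, 1): 12 + 24 + 16 + 13 = 65
σ = (3, 4, 1, 2): 12 + 20 + 14 + 21 = 67
σ = (3, 4, 2, 1): 12 + 20 + 11 + 13 = 56
σ = (4, 1, 2, 3): 1 + 18 + 11 + 24 = 54
σ = (4, 1, 3, 2): 1 + 18 + 9 + 21 = 49
σ = (4, 2, 1, 3): 1 + 24 + 14 + 24 = 63
σ = (4, 2, 3, 1): 1 + 24 + 9 + 13 = 47
σ = (4, 3, 1, 2): 1 + 27 + 14 + 21 = 63
σ = (4, 3, 2, 1): 1 + 27 + 11 + 13 = 52
Optimal value attained by: σ = (1, 2, 4, 3).
Answer: det⊕(C) = 78; verdict: SINGULAR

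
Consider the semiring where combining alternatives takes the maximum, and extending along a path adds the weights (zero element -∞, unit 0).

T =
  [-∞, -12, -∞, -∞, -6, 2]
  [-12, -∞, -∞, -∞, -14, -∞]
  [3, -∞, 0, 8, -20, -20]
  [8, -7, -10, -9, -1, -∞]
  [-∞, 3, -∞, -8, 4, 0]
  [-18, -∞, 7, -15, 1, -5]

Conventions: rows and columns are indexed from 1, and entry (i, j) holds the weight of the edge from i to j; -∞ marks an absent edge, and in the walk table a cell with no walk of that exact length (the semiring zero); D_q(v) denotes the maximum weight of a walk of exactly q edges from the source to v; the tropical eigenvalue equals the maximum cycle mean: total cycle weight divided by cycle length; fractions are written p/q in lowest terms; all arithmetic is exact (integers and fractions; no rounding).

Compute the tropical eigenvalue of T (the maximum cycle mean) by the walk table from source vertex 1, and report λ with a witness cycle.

q=0: [0, -∞, -∞, -∞, -∞, -∞]
q=1: [-∞, -12, -∞, -∞, -6, 2]
q=2: [-16, -3, 9, -13, 3, -3]
q=3: [12, 6, 9, 17, 7, 3]
q=4: [25, 10, 10, 17, 16, 14]
q=5: [25, 19, 21, 18, 20, 27]
q=6: [26, 23, 34, 29, 28, 27]
Optimal cycle mean attained by: cycle 1->6->3->4->1, total 2 + 7 + 8 + 8, length 4.
Answer: λ = 25/4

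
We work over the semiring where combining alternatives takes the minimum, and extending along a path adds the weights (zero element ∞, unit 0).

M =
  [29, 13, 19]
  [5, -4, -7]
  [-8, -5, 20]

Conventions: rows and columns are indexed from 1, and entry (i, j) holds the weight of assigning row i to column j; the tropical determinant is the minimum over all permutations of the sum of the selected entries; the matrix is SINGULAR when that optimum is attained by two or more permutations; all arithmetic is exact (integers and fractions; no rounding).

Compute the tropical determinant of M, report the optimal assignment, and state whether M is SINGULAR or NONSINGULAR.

σ = (1, 2, 3): 29 + (-4) + 20 = 45
σ = (1, 3, 2): 29 + (-7) + (-5) = 17
σ = (2, 1, 3): 13 + 5 + 20 = 38
σ = (2, 3, 1): 13 + (-7) + (-8) = -2
σ = (3, 1, 2): 19 + 5 + (-5) = 19
σ = (3, 2, 1): 19 + (-4) + (-8) = 7
Optimal value attained by: σ = (2, 3, 1).
Answer: det⊕(M) = -2; verdict: NONSINGULAR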